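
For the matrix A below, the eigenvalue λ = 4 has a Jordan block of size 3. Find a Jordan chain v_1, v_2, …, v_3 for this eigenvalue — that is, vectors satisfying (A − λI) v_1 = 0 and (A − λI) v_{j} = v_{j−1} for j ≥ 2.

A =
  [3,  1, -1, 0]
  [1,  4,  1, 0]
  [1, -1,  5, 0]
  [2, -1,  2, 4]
A Jordan chain for λ = 4 of length 3:
v_1 = (1, 0, -1, -1)ᵀ
v_2 = (-1, 1, 1, 2)ᵀ
v_3 = (1, 0, 0, 0)ᵀ

Let N = A − (4)·I. We want v_3 with N^3 v_3 = 0 but N^2 v_3 ≠ 0; then v_{j-1} := N · v_j for j = 3, …, 2.

Pick v_3 = (1, 0, 0, 0)ᵀ.
Then v_2 = N · v_3 = (-1, 1, 1, 2)ᵀ.
Then v_1 = N · v_2 = (1, 0, -1, -1)ᵀ.

Sanity check: (A − (4)·I) v_1 = (0, 0, 0, 0)ᵀ = 0. ✓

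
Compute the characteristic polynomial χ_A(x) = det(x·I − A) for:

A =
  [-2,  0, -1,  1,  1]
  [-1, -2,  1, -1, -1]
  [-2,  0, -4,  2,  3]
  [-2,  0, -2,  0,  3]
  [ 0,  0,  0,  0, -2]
x^5 + 10*x^4 + 40*x^3 + 80*x^2 + 80*x + 32

Expanding det(x·I − A) (e.g. by cofactor expansion or by noting that A is similar to its Jordan form J, which has the same characteristic polynomial as A) gives
  χ_A(x) = x^5 + 10*x^4 + 40*x^3 + 80*x^2 + 80*x + 32
which factors as (x + 2)^5. The eigenvalues (with algebraic multiplicities) are λ = -2 with multiplicity 5.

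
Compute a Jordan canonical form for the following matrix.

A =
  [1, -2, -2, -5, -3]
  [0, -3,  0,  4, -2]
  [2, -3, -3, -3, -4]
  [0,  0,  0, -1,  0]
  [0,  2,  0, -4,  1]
J_2(-1) ⊕ J_2(-1) ⊕ J_1(-1)

The characteristic polynomial is
  det(x·I − A) = x^5 + 5*x^4 + 10*x^3 + 10*x^2 + 5*x + 1 = (x + 1)^5

Eigenvalues and multiplicities (the geometric multiplicity of λ is n − rank(A − λI), which equals the number of Jordan blocks for λ):
  λ = -1: algebraic multiplicity = 5, geometric multiplicity = 3

Determining the block sizes for each eigenvalue:
  λ = -1: with am = 5 and gm = 3, the partition is not yet determined (e.g. several partitions of 5 into 3 parts exist). Let N = A − (-1)·I. Computing rank(N^1) = 2, rank(N^2) = 0; the number of blocks of size ≥ j is rank(N^{j−1}) − rank(N^j), giving [3, 2]. So we have 2 block(s) of size 2, 1 block(s) of size 1 → block sizes [2, 2, 1]

Assembling the blocks gives a Jordan form
J =
  [-1,  1,  0,  0,  0]
  [ 0, -1,  0,  0,  0]
  [ 0,  0, -1,  1,  0]
  [ 0,  0,  0, -1,  0]
  [ 0,  0,  0,  0, -1]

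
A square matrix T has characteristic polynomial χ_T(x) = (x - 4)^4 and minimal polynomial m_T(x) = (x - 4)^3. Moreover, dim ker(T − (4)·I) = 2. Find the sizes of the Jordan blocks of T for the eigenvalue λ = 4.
Block sizes for λ = 4: [3, 1]

Step 1 — from the characteristic polynomial, algebraic multiplicity of λ = 4 is 4. From dim ker(T − (4)·I) = 2, there are exactly 2 Jordan blocks for λ = 4.
Step 2 — from the minimal polynomial, the factor (x − 4)^3 tells us the largest block for λ = 4 has size 3.
Step 3 — with total size 4, 2 blocks, and largest block 3, the block sizes (in nonincreasing order) are [3, 1].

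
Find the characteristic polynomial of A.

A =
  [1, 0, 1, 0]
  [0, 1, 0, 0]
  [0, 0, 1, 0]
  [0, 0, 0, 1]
x^4 - 4*x^3 + 6*x^2 - 4*x + 1

Expanding det(x·I − A) (e.g. by cofactor expansion or by noting that A is similar to its Jordan form J, which has the same characteristic polynomial as A) gives
  χ_A(x) = x^4 - 4*x^3 + 6*x^2 - 4*x + 1
which factors as (x - 1)^4. The eigenvalues (with algebraic multiplicities) are λ = 1 with multiplicity 4.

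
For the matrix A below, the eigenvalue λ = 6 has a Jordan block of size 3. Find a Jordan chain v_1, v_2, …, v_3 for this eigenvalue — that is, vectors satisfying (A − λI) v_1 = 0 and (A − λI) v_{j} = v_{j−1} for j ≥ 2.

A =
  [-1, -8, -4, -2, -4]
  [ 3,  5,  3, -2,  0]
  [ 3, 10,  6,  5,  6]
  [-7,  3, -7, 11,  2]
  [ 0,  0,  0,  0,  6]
A Jordan chain for λ = 6 of length 3:
v_1 = (0, -5, 5, 10, 0)ᵀ
v_2 = (10, 9, -24, -23, 0)ᵀ
v_3 = (2, -3, 0, 0, 0)ᵀ

Let N = A − (6)·I. We want v_3 with N^3 v_3 = 0 but N^2 v_3 ≠ 0; then v_{j-1} := N · v_j for j = 3, …, 2.

Pick v_3 = (2, -3, 0, 0, 0)ᵀ.
Then v_2 = N · v_3 = (10, 9, -24, -23, 0)ᵀ.
Then v_1 = N · v_2 = (0, -5, 5, 10, 0)ᵀ.

Sanity check: (A − (6)·I) v_1 = (0, 0, 0, 0, 0)ᵀ = 0. ✓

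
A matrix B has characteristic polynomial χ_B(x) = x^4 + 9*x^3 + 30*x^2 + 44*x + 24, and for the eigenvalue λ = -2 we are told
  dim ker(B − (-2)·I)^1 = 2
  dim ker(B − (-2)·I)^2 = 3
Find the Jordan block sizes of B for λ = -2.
Block sizes for λ = -2: [2, 1]

From the dimensions of kernels of powers, the number of Jordan blocks of size at least j is d_j − d_{j−1} where d_j = dim ker(N^j) (with d_0 = 0). Computing the differences gives [2, 1].
The number of blocks of size exactly k is (#blocks of size ≥ k) − (#blocks of size ≥ k + 1), so the partition is: 1 block(s) of size 1, 1 block(s) of size 2.
In nonincreasing order the block sizes are [2, 1].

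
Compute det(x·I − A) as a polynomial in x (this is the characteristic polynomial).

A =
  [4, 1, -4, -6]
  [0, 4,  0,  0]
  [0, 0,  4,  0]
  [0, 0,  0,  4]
x^4 - 16*x^3 + 96*x^2 - 256*x + 256

Expanding det(x·I − A) (e.g. by cofactor expansion or by noting that A is similar to its Jordan form J, which has the same characteristic polynomial as A) gives
  χ_A(x) = x^4 - 16*x^3 + 96*x^2 - 256*x + 256
which factors as (x - 4)^4. The eigenvalues (with algebraic multiplicities) are λ = 4 with multiplicity 4.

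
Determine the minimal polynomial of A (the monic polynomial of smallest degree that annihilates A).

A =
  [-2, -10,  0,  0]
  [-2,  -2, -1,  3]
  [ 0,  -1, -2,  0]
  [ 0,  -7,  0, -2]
x^3 + 6*x^2 + 12*x + 8

The characteristic polynomial is χ_A(x) = (x + 2)^4, so the eigenvalues are known. The minimal polynomial is
  m_A(x) = Π_λ (x − λ)^{k_λ}
where k_λ is the size of the *largest* Jordan block for λ (equivalently, the smallest k with (A − λI)^k v = 0 for every generalised eigenvector v of λ).

  λ = -2: largest Jordan block has size 3, contributing (x + 2)^3

So m_A(x) = (x + 2)^3 = x^3 + 6*x^2 + 12*x + 8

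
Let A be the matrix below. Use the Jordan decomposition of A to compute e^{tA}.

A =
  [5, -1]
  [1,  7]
e^{tA} =
  [-t*exp(6*t) + exp(6*t), -t*exp(6*t)]
  [t*exp(6*t), t*exp(6*t) + exp(6*t)]

Strategy: write A = P · J · P⁻¹ where J is a Jordan canonical form, so e^{tA} = P · e^{tJ} · P⁻¹, and e^{tJ} can be computed block-by-block.

A has Jordan form
J =
  [6, 1]
  [0, 6]
(up to reordering of blocks).

Per-block formulas:
  For a 2×2 Jordan block J_2(6): exp(t · J_2(6)) = e^(6t)·(I + t·N), where N is the 2×2 nilpotent shift.

After assembling e^{tJ} and conjugating by P, we get:

e^{tA} =
  [-t*exp(6*t) + exp(6*t), -t*exp(6*t)]
  [t*exp(6*t), t*exp(6*t) + exp(6*t)]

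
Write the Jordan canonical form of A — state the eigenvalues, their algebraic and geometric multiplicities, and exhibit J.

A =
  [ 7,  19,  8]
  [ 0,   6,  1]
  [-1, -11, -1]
J_3(4)

The characteristic polynomial is
  det(x·I − A) = x^3 - 12*x^2 + 48*x - 64 = (x - 4)^3

Eigenvalues and multiplicities (the geometric multiplicity of λ is n − rank(A − λI), which equals the number of Jordan blocks for λ):
  λ = 4: algebraic multiplicity = 3, geometric multiplicity = 1

Determining the block sizes for each eigenvalue:
  λ = 4: one block (gm = 1), so the single block has size am = 3 → block sizes [3]

Assembling the blocks gives a Jordan form
J =
  [4, 1, 0]
  [0, 4, 1]
  [0, 0, 4]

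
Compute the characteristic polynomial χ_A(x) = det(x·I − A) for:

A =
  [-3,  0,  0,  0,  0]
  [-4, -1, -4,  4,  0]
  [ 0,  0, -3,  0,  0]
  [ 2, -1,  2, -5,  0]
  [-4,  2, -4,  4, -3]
x^5 + 15*x^4 + 90*x^3 + 270*x^2 + 405*x + 243

Expanding det(x·I − A) (e.g. by cofactor expansion or by noting that A is similar to its Jordan form J, which has the same characteristic polynomial as A) gives
  χ_A(x) = x^5 + 15*x^4 + 90*x^3 + 270*x^2 + 405*x + 243
which factors as (x + 3)^5. The eigenvalues (with algebraic multiplicities) are λ = -3 with multiplicity 5.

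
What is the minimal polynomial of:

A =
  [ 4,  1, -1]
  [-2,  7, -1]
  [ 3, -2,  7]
x^3 - 18*x^2 + 108*x - 216

The characteristic polynomial is χ_A(x) = (x - 6)^3, so the eigenvalues are known. The minimal polynomial is
  m_A(x) = Π_λ (x − λ)^{k_λ}
where k_λ is the size of the *largest* Jordan block for λ (equivalently, the smallest k with (A − λI)^k v = 0 for every generalised eigenvector v of λ).

  λ = 6: largest Jordan block has size 3, contributing (x − 6)^3

So m_A(x) = (x - 6)^3 = x^3 - 18*x^2 + 108*x - 216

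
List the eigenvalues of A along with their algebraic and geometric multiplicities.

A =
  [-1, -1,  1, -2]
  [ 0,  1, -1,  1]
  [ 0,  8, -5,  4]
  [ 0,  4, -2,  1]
λ = -1: alg = 4, geom = 2

Step 1 — factor the characteristic polynomial to read off the algebraic multiplicities:
  χ_A(x) = (x + 1)^4

Step 2 — compute geometric multiplicities via the rank-nullity identity g(λ) = n − rank(A − λI):
  rank(A − (-1)·I) = 2, so dim ker(A − (-1)·I) = n − 2 = 2

Summary:
  λ = -1: algebraic multiplicity = 4, geometric multiplicity = 2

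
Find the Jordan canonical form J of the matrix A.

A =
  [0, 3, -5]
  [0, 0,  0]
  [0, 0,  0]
J_2(0) ⊕ J_1(0)

The characteristic polynomial is
  det(x·I − A) = x^3

Eigenvalues and multiplicities (the geometric multiplicity of λ is n − rank(A − λI), which equals the number of Jordan blocks for λ):
  λ = 0: algebraic multiplicity = 3, geometric multiplicity = 2

Determining the block sizes for each eigenvalue:
  λ = 0: 2 blocks summing to 3 forces exactly one block of size 2 and the rest size 1 → block sizes [2, 1]

Assembling the blocks gives a Jordan form
J =
  [0, 1, 0]
  [0, 0, 0]
  [0, 0, 0]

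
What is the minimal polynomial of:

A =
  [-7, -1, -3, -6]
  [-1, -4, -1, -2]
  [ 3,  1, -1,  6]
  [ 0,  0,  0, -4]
x^3 + 12*x^2 + 48*x + 64

The characteristic polynomial is χ_A(x) = (x + 4)^4, so the eigenvalues are known. The minimal polynomial is
  m_A(x) = Π_λ (x − λ)^{k_λ}
where k_λ is the size of the *largest* Jordan block for λ (equivalently, the smallest k with (A − λI)^k v = 0 for every generalised eigenvector v of λ).

  λ = -4: largest Jordan block has size 3, contributing (x + 4)^3

So m_A(x) = (x + 4)^3 = x^3 + 12*x^2 + 48*x + 64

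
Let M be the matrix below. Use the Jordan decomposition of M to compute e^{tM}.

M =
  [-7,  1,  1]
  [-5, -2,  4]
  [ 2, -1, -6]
e^{tM} =
  [t^2*exp(-5*t)/2 - 2*t*exp(-5*t) + exp(-5*t), t*exp(-5*t), t^2*exp(-5*t)/2 + t*exp(-5*t)]
  [3*t^2*exp(-5*t)/2 - 5*t*exp(-5*t), 3*t*exp(-5*t) + exp(-5*t), 3*t^2*exp(-5*t)/2 + 4*t*exp(-5*t)]
  [-t^2*exp(-5*t)/2 + 2*t*exp(-5*t), -t*exp(-5*t), -t^2*exp(-5*t)/2 - t*exp(-5*t) + exp(-5*t)]

Strategy: write M = P · J · P⁻¹ where J is a Jordan canonical form, so e^{tM} = P · e^{tJ} · P⁻¹, and e^{tJ} can be computed block-by-block.

M has Jordan form
J =
  [-5,  1,  0]
  [ 0, -5,  1]
  [ 0,  0, -5]
(up to reordering of blocks).

Per-block formulas:
  For a 3×3 Jordan block J_3(-5): exp(t · J_3(-5)) = e^(-5t)·(I + t·N + (t^2/2)·N^2), where N is the 3×3 nilpotent shift.

After assembling e^{tJ} and conjugating by P, we get:

e^{tM} =
  [t^2*exp(-5*t)/2 - 2*t*exp(-5*t) + exp(-5*t), t*exp(-5*t), t^2*exp(-5*t)/2 + t*exp(-5*t)]
  [3*t^2*exp(-5*t)/2 - 5*t*exp(-5*t), 3*t*exp(-5*t) + exp(-5*t), 3*t^2*exp(-5*t)/2 + 4*t*exp(-5*t)]
  [-t^2*exp(-5*t)/2 + 2*t*exp(-5*t), -t*exp(-5*t), -t^2*exp(-5*t)/2 - t*exp(-5*t) + exp(-5*t)]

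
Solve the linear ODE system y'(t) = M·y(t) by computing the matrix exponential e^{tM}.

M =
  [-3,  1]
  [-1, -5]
e^{tM} =
  [t*exp(-4*t) + exp(-4*t), t*exp(-4*t)]
  [-t*exp(-4*t), -t*exp(-4*t) + exp(-4*t)]

Strategy: write M = P · J · P⁻¹ where J is a Jordan canonical form, so e^{tM} = P · e^{tJ} · P⁻¹, and e^{tJ} can be computed block-by-block.

M has Jordan form
J =
  [-4,  1]
  [ 0, -4]
(up to reordering of blocks).

Per-block formulas:
  For a 2×2 Jordan block J_2(-4): exp(t · J_2(-4)) = e^(-4t)·(I + t·N), where N is the 2×2 nilpotent shift.

After assembling e^{tJ} and conjugating by P, we get:

e^{tM} =
  [t*exp(-4*t) + exp(-4*t), t*exp(-4*t)]
  [-t*exp(-4*t), -t*exp(-4*t) + exp(-4*t)]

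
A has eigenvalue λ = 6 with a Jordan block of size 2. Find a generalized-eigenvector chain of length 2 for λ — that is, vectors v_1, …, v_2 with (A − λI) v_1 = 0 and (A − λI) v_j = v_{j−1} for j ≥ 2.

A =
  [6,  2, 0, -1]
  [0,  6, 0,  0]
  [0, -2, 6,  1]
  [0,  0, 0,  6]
A Jordan chain for λ = 6 of length 2:
v_1 = (2, 0, -2, 0)ᵀ
v_2 = (0, 1, 0, 0)ᵀ

Let N = A − (6)·I. We want v_2 with N^2 v_2 = 0 but N^1 v_2 ≠ 0; then v_{j-1} := N · v_j for j = 2, …, 2.

Pick v_2 = (0, 1, 0, 0)ᵀ.
Then v_1 = N · v_2 = (2, 0, -2, 0)ᵀ.

Sanity check: (A − (6)·I) v_1 = (0, 0, 0, 0)ᵀ = 0. ✓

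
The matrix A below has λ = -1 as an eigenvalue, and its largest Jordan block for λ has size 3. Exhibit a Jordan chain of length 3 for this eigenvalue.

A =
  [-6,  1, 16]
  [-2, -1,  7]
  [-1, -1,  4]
A Jordan chain for λ = -1 of length 3:
v_1 = (7, 3, 2)ᵀ
v_2 = (-5, -2, -1)ᵀ
v_3 = (1, 0, 0)ᵀ

Let N = A − (-1)·I. We want v_3 with N^3 v_3 = 0 but N^2 v_3 ≠ 0; then v_{j-1} := N · v_j for j = 3, …, 2.

Pick v_3 = (1, 0, 0)ᵀ.
Then v_2 = N · v_3 = (-5, -2, -1)ᵀ.
Then v_1 = N · v_2 = (7, 3, 2)ᵀ.

Sanity check: (A − (-1)·I) v_1 = (0, 0, 0)ᵀ = 0. ✓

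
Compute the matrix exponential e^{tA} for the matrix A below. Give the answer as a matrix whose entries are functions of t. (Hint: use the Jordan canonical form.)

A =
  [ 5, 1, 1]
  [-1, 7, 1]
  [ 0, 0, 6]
e^{tA} =
  [-t*exp(6*t) + exp(6*t), t*exp(6*t), t*exp(6*t)]
  [-t*exp(6*t), t*exp(6*t) + exp(6*t), t*exp(6*t)]
  [0, 0, exp(6*t)]

Strategy: write A = P · J · P⁻¹ where J is a Jordan canonical form, so e^{tA} = P · e^{tJ} · P⁻¹, and e^{tJ} can be computed block-by-block.

A has Jordan form
J =
  [6, 1, 0]
  [0, 6, 0]
  [0, 0, 6]
(up to reordering of blocks).

Per-block formulas:
  For a 2×2 Jordan block J_2(6): exp(t · J_2(6)) = e^(6t)·(I + t·N), where N is the 2×2 nilpotent shift.
  For a 1×1 block at λ = 6: exp(t · [6]) = [e^(6t)].

After assembling e^{tJ} and conjugating by P, we get:

e^{tA} =
  [-t*exp(6*t) + exp(6*t), t*exp(6*t), t*exp(6*t)]
  [-t*exp(6*t), t*exp(6*t) + exp(6*t), t*exp(6*t)]
  [0, 0, exp(6*t)]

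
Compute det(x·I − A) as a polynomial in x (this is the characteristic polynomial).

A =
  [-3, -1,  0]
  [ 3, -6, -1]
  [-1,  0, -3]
x^3 + 12*x^2 + 48*x + 64

Expanding det(x·I − A) (e.g. by cofactor expansion or by noting that A is similar to its Jordan form J, which has the same characteristic polynomial as A) gives
  χ_A(x) = x^3 + 12*x^2 + 48*x + 64
which factors as (x + 4)^3. The eigenvalues (with algebraic multiplicities) are λ = -4 with multiplicity 3.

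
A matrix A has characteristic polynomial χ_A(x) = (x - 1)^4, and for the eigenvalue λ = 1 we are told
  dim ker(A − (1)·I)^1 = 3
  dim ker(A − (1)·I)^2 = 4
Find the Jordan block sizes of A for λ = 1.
Block sizes for λ = 1: [2, 1, 1]

From the dimensions of kernels of powers, the number of Jordan blocks of size at least j is d_j − d_{j−1} where d_j = dim ker(N^j) (with d_0 = 0). Computing the differences gives [3, 1].
The number of blocks of size exactly k is (#blocks of size ≥ k) − (#blocks of size ≥ k + 1), so the partition is: 2 block(s) of size 1, 1 block(s) of size 2.
In nonincreasing order the block sizes are [2, 1, 1].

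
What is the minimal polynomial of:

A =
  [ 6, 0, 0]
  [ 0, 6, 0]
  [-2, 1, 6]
x^2 - 12*x + 36

The characteristic polynomial is χ_A(x) = (x - 6)^3, so the eigenvalues are known. The minimal polynomial is
  m_A(x) = Π_λ (x − λ)^{k_λ}
where k_λ is the size of the *largest* Jordan block for λ (equivalently, the smallest k with (A − λI)^k v = 0 for every generalised eigenvector v of λ).

  λ = 6: largest Jordan block has size 2, contributing (x − 6)^2

So m_A(x) = (x - 6)^2 = x^2 - 12*x + 36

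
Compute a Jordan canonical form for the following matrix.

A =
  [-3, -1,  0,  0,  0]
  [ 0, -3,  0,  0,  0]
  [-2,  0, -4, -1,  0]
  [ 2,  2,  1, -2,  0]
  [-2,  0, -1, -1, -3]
J_2(-3) ⊕ J_2(-3) ⊕ J_1(-3)

The characteristic polynomial is
  det(x·I − A) = x^5 + 15*x^4 + 90*x^3 + 270*x^2 + 405*x + 243 = (x + 3)^5

Eigenvalues and multiplicities (the geometric multiplicity of λ is n − rank(A − λI), which equals the number of Jordan blocks for λ):
  λ = -3: algebraic multiplicity = 5, geometric multiplicity = 3

Determining the block sizes for each eigenvalue:
  λ = -3: with am = 5 and gm = 3, the partition is not yet determined (e.g. several partitions of 5 into 3 parts exist). Let N = A − (-3)·I. Computing rank(N^1) = 2, rank(N^2) = 0; the number of blocks of size ≥ j is rank(N^{j−1}) − rank(N^j), giving [3, 2]. So we have 2 block(s) of size 2, 1 block(s) of size 1 → block sizes [2, 2, 1]

Assembling the blocks gives a Jordan form
J =
  [-3,  1,  0,  0,  0]
  [ 0, -3,  0,  0,  0]
  [ 0,  0, -3,  1,  0]
  [ 0,  0,  0, -3,  0]
  [ 0,  0,  0,  0, -3]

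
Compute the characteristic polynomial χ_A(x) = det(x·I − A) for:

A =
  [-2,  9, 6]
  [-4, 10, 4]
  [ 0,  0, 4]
x^3 - 12*x^2 + 48*x - 64

Expanding det(x·I − A) (e.g. by cofactor expansion or by noting that A is similar to its Jordan form J, which has the same characteristic polynomial as A) gives
  χ_A(x) = x^3 - 12*x^2 + 48*x - 64
which factors as (x - 4)^3. The eigenvalues (with algebraic multiplicities) are λ = 4 with multiplicity 3.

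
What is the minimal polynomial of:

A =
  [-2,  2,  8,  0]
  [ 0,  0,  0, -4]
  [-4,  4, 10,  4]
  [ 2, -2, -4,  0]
x^3 - 6*x^2 + 8*x

The characteristic polynomial is χ_A(x) = x*(x - 4)*(x - 2)^2, so the eigenvalues are known. The minimal polynomial is
  m_A(x) = Π_λ (x − λ)^{k_λ}
where k_λ is the size of the *largest* Jordan block for λ (equivalently, the smallest k with (A − λI)^k v = 0 for every generalised eigenvector v of λ).

  λ = 0: largest Jordan block has size 1, contributing (x − 0)
  λ = 2: largest Jordan block has size 1, contributing (x − 2)
  λ = 4: largest Jordan block has size 1, contributing (x − 4)

So m_A(x) = x*(x - 4)*(x - 2) = x^3 - 6*x^2 + 8*x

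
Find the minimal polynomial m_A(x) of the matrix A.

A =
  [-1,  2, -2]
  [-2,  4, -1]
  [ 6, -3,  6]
x^2 - 6*x + 9

The characteristic polynomial is χ_A(x) = (x - 3)^3, so the eigenvalues are known. The minimal polynomial is
  m_A(x) = Π_λ (x − λ)^{k_λ}
where k_λ is the size of the *largest* Jordan block for λ (equivalently, the smallest k with (A − λI)^k v = 0 for every generalised eigenvector v of λ).

  λ = 3: largest Jordan block has size 2, contributing (x − 3)^2

So m_A(x) = (x - 3)^2 = x^2 - 6*x + 9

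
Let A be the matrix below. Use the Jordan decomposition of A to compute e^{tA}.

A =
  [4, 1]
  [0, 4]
e^{tA} =
  [exp(4*t), t*exp(4*t)]
  [0, exp(4*t)]

Strategy: write A = P · J · P⁻¹ where J is a Jordan canonical form, so e^{tA} = P · e^{tJ} · P⁻¹, and e^{tJ} can be computed block-by-block.

A has Jordan form
J =
  [4, 1]
  [0, 4]
(up to reordering of blocks).

Per-block formulas:
  For a 2×2 Jordan block J_2(4): exp(t · J_2(4)) = e^(4t)·(I + t·N), where N is the 2×2 nilpotent shift.

After assembling e^{tJ} and conjugating by P, we get:

e^{tA} =
  [exp(4*t), t*exp(4*t)]
  [0, exp(4*t)]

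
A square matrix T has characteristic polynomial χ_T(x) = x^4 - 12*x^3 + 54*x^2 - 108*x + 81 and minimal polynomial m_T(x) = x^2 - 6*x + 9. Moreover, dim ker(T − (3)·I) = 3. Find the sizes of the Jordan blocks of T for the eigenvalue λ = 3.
Block sizes for λ = 3: [2, 1, 1]

Step 1 — from the characteristic polynomial, algebraic multiplicity of λ = 3 is 4. From dim ker(T − (3)·I) = 3, there are exactly 3 Jordan blocks for λ = 3.
Step 2 — from the minimal polynomial, the factor (x − 3)^2 tells us the largest block for λ = 3 has size 2.
Step 3 — with total size 4, 3 blocks, and largest block 2, the block sizes (in nonincreasing order) are [2, 1, 1].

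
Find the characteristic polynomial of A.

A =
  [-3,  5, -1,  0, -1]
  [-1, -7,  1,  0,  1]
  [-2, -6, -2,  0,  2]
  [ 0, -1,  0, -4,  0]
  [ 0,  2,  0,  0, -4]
x^5 + 20*x^4 + 160*x^3 + 640*x^2 + 1280*x + 1024

Expanding det(x·I − A) (e.g. by cofactor expansion or by noting that A is similar to its Jordan form J, which has the same characteristic polynomial as A) gives
  χ_A(x) = x^5 + 20*x^4 + 160*x^3 + 640*x^2 + 1280*x + 1024
which factors as (x + 4)^5. The eigenvalues (with algebraic multiplicities) are λ = -4 with multiplicity 5.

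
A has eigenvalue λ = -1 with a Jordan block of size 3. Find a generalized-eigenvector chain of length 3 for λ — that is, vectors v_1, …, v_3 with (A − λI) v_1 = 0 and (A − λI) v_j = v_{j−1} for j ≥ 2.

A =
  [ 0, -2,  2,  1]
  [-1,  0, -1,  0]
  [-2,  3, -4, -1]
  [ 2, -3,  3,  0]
A Jordan chain for λ = -1 of length 3:
v_1 = (1, 0, -1, 1)ᵀ
v_2 = (1, -1, -2, 2)ᵀ
v_3 = (1, 0, 0, 0)ᵀ

Let N = A − (-1)·I. We want v_3 with N^3 v_3 = 0 but N^2 v_3 ≠ 0; then v_{j-1} := N · v_j for j = 3, …, 2.

Pick v_3 = (1, 0, 0, 0)ᵀ.
Then v_2 = N · v_3 = (1, -1, -2, 2)ᵀ.
Then v_1 = N · v_2 = (1, 0, -1, 1)ᵀ.

Sanity check: (A − (-1)·I) v_1 = (0, 0, 0, 0)ᵀ = 0. ✓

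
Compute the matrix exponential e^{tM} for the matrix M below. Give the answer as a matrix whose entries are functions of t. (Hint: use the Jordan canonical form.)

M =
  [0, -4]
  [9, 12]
e^{tM} =
  [-6*t*exp(6*t) + exp(6*t), -4*t*exp(6*t)]
  [9*t*exp(6*t), 6*t*exp(6*t) + exp(6*t)]

Strategy: write M = P · J · P⁻¹ where J is a Jordan canonical form, so e^{tM} = P · e^{tJ} · P⁻¹, and e^{tJ} can be computed block-by-block.

M has Jordan form
J =
  [6, 1]
  [0, 6]
(up to reordering of blocks).

Per-block formulas:
  For a 2×2 Jordan block J_2(6): exp(t · J_2(6)) = e^(6t)·(I + t·N), where N is the 2×2 nilpotent shift.

After assembling e^{tJ} and conjugating by P, we get:

e^{tM} =
  [-6*t*exp(6*t) + exp(6*t), -4*t*exp(6*t)]
  [9*t*exp(6*t), 6*t*exp(6*t) + exp(6*t)]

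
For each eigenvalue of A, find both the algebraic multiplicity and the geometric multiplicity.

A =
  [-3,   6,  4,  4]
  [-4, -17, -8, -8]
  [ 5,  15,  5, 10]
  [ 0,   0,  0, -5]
λ = -5: alg = 4, geom = 3

Step 1 — factor the characteristic polynomial to read off the algebraic multiplicities:
  χ_A(x) = (x + 5)^4

Step 2 — compute geometric multiplicities via the rank-nullity identity g(λ) = n − rank(A − λI):
  rank(A − (-5)·I) = 1, so dim ker(A − (-5)·I) = n − 1 = 3

Summary:
  λ = -5: algebraic multiplicity = 4, geometric multiplicity = 3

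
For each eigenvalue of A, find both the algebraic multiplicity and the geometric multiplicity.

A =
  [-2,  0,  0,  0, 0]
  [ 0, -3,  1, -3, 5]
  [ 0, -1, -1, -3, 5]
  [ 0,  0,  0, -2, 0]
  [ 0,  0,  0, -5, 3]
λ = -2: alg = 4, geom = 3; λ = 3: alg = 1, geom = 1

Step 1 — factor the characteristic polynomial to read off the algebraic multiplicities:
  χ_A(x) = (x - 3)*(x + 2)^4

Step 2 — compute geometric multiplicities via the rank-nullity identity g(λ) = n − rank(A − λI):
  rank(A − (-2)·I) = 2, so dim ker(A − (-2)·I) = n − 2 = 3
  rank(A − (3)·I) = 4, so dim ker(A − (3)·I) = n − 4 = 1

Summary:
  λ = -2: algebraic multiplicity = 4, geometric multiplicity = 3
  λ = 3: algebraic multiplicity = 1, geometric multiplicity = 1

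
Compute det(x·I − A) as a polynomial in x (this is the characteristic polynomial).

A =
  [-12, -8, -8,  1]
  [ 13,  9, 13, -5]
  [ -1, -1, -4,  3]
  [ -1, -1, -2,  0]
x^4 + 7*x^3 + 15*x^2 + 13*x + 4

Expanding det(x·I − A) (e.g. by cofactor expansion or by noting that A is similar to its Jordan form J, which has the same characteristic polynomial as A) gives
  χ_A(x) = x^4 + 7*x^3 + 15*x^2 + 13*x + 4
which factors as (x + 1)^3*(x + 4). The eigenvalues (with algebraic multiplicities) are λ = -4 with multiplicity 1, λ = -1 with multiplicity 3.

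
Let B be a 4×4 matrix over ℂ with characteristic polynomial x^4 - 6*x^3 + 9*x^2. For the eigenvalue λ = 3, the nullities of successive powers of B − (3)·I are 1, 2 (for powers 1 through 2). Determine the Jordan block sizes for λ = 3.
Block sizes for λ = 3: [2]

From the dimensions of kernels of powers, the number of Jordan blocks of size at least j is d_j − d_{j−1} where d_j = dim ker(N^j) (with d_0 = 0). Computing the differences gives [1, 1].
The number of blocks of size exactly k is (#blocks of size ≥ k) − (#blocks of size ≥ k + 1), so the partition is: 1 block(s) of size 2.
In nonincreasing order the block sizes are [2].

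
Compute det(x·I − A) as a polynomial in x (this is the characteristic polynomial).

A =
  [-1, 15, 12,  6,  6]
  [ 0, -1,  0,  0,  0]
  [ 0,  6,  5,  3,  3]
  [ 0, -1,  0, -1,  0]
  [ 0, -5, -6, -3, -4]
x^5 + 2*x^4 - 2*x^3 - 8*x^2 - 7*x - 2

Expanding det(x·I − A) (e.g. by cofactor expansion or by noting that A is similar to its Jordan form J, which has the same characteristic polynomial as A) gives
  χ_A(x) = x^5 + 2*x^4 - 2*x^3 - 8*x^2 - 7*x - 2
which factors as (x - 2)*(x + 1)^4. The eigenvalues (with algebraic multiplicities) are λ = -1 with multiplicity 4, λ = 2 with multiplicity 1.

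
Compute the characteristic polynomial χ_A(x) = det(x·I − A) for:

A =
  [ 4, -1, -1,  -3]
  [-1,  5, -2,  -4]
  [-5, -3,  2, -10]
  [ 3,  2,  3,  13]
x^4 - 24*x^3 + 216*x^2 - 864*x + 1296

Expanding det(x·I − A) (e.g. by cofactor expansion or by noting that A is similar to its Jordan form J, which has the same characteristic polynomial as A) gives
  χ_A(x) = x^4 - 24*x^3 + 216*x^2 - 864*x + 1296
which factors as (x - 6)^4. The eigenvalues (with algebraic multiplicities) are λ = 6 with multiplicity 4.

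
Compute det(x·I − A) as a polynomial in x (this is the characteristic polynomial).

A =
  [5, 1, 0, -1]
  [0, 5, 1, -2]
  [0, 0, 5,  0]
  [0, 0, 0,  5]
x^4 - 20*x^3 + 150*x^2 - 500*x + 625

Expanding det(x·I − A) (e.g. by cofactor expansion or by noting that A is similar to its Jordan form J, which has the same characteristic polynomial as A) gives
  χ_A(x) = x^4 - 20*x^3 + 150*x^2 - 500*x + 625
which factors as (x - 5)^4. The eigenvalues (with algebraic multiplicities) are λ = 5 with multiplicity 4.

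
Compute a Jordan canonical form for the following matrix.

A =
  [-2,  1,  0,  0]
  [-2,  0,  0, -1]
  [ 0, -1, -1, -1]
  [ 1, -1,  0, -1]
J_3(-1) ⊕ J_1(-1)

The characteristic polynomial is
  det(x·I − A) = x^4 + 4*x^3 + 6*x^2 + 4*x + 1 = (x + 1)^4

Eigenvalues and multiplicities (the geometric multiplicity of λ is n − rank(A − λI), which equals the number of Jordan blocks for λ):
  λ = -1: algebraic multiplicity = 4, geometric multiplicity = 2

Determining the block sizes for each eigenvalue:
  λ = -1: with am = 4 and gm = 2, the partition is not yet determined (e.g. several partitions of 4 into 2 parts exist). Let N = A − (-1)·I. Computing rank(N^1) = 2, rank(N^2) = 1, rank(N^3) = 0; the number of blocks of size ≥ j is rank(N^{j−1}) − rank(N^j), giving [2, 1, 1]. So we have 1 block(s) of size 3, 1 block(s) of size 1 → block sizes [3, 1]

Assembling the blocks gives a Jordan form
J =
  [-1,  1,  0,  0]
  [ 0, -1,  1,  0]
  [ 0,  0, -1,  0]
  [ 0,  0,  0, -1]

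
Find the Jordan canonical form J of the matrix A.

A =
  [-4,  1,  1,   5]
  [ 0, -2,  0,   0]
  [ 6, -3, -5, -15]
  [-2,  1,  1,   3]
J_2(-2) ⊕ J_1(-2) ⊕ J_1(-2)

The characteristic polynomial is
  det(x·I − A) = x^4 + 8*x^3 + 24*x^2 + 32*x + 16 = (x + 2)^4

Eigenvalues and multiplicities (the geometric multiplicity of λ is n − rank(A − λI), which equals the number of Jordan blocks for λ):
  λ = -2: algebraic multiplicity = 4, geometric multiplicity = 3

Determining the block sizes for each eigenvalue:
  λ = -2: 3 blocks summing to 4 forces exactly one block of size 2 and the rest size 1 → block sizes [2, 1, 1]

Assembling the blocks gives a Jordan form
J =
  [-2,  1,  0,  0]
  [ 0, -2,  0,  0]
  [ 0,  0, -2,  0]
  [ 0,  0,  0, -2]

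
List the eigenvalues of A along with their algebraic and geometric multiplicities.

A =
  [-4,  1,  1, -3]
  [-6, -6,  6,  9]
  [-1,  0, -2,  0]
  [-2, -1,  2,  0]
λ = -3: alg = 4, geom = 2

Step 1 — factor the characteristic polynomial to read off the algebraic multiplicities:
  χ_A(x) = (x + 3)^4

Step 2 — compute geometric multiplicities via the rank-nullity identity g(λ) = n − rank(A − λI):
  rank(A − (-3)·I) = 2, so dim ker(A − (-3)·I) = n − 2 = 2

Summary:
  λ = -3: algebraic multiplicity = 4, geometric multiplicity = 2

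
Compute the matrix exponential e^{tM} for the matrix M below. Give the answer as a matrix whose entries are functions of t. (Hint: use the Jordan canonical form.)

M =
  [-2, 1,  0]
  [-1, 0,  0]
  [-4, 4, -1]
e^{tM} =
  [-t*exp(-t) + exp(-t), t*exp(-t), 0]
  [-t*exp(-t), t*exp(-t) + exp(-t), 0]
  [-4*t*exp(-t), 4*t*exp(-t), exp(-t)]

Strategy: write M = P · J · P⁻¹ where J is a Jordan canonical form, so e^{tM} = P · e^{tJ} · P⁻¹, and e^{tJ} can be computed block-by-block.

M has Jordan form
J =
  [-1,  1,  0]
  [ 0, -1,  0]
  [ 0,  0, -1]
(up to reordering of blocks).

Per-block formulas:
  For a 1×1 block at λ = -1: exp(t · [-1]) = [e^(-1t)].
  For a 2×2 Jordan block J_2(-1): exp(t · J_2(-1)) = e^(-1t)·(I + t·N), where N is the 2×2 nilpotent shift.

After assembling e^{tJ} and conjugating by P, we get:

e^{tM} =
  [-t*exp(-t) + exp(-t), t*exp(-t), 0]
  [-t*exp(-t), t*exp(-t) + exp(-t), 0]
  [-4*t*exp(-t), 4*t*exp(-t), exp(-t)]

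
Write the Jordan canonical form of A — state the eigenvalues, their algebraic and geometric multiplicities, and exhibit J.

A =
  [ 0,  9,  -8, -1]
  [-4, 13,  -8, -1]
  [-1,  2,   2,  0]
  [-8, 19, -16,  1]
J_3(4) ⊕ J_1(4)

The characteristic polynomial is
  det(x·I − A) = x^4 - 16*x^3 + 96*x^2 - 256*x + 256 = (x - 4)^4

Eigenvalues and multiplicities (the geometric multiplicity of λ is n − rank(A − λI), which equals the number of Jordan blocks for λ):
  λ = 4: algebraic multiplicity = 4, geometric multiplicity = 2

Determining the block sizes for each eigenvalue:
  λ = 4: with am = 4 and gm = 2, the partition is not yet determined (e.g. several partitions of 4 into 2 parts exist). Let N = A − (4)·I. Computing rank(N^1) = 2, rank(N^2) = 1, rank(N^3) = 0; the number of blocks of size ≥ j is rank(N^{j−1}) − rank(N^j), giving [2, 1, 1]. So we have 1 block(s) of size 3, 1 block(s) of size 1 → block sizes [3, 1]

Assembling the blocks gives a Jordan form
J =
  [4, 1, 0, 0]
  [0, 4, 1, 0]
  [0, 0, 4, 0]
  [0, 0, 0, 4]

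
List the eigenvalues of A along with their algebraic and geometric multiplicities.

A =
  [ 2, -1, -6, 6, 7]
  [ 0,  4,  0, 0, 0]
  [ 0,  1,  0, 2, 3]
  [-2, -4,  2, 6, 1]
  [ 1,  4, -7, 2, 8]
λ = 4: alg = 5, geom = 2

Step 1 — factor the characteristic polynomial to read off the algebraic multiplicities:
  χ_A(x) = (x - 4)^5

Step 2 — compute geometric multiplicities via the rank-nullity identity g(λ) = n − rank(A − λI):
  rank(A − (4)·I) = 3, so dim ker(A − (4)·I) = n − 3 = 2

Summary:
  λ = 4: algebraic multiplicity = 5, geometric multiplicity = 2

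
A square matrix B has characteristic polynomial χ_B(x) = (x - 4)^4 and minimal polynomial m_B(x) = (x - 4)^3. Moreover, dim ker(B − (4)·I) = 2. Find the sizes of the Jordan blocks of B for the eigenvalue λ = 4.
Block sizes for λ = 4: [3, 1]

Step 1 — from the characteristic polynomial, algebraic multiplicity of λ = 4 is 4. From dim ker(B − (4)·I) = 2, there are exactly 2 Jordan blocks for λ = 4.
Step 2 — from the minimal polynomial, the factor (x − 4)^3 tells us the largest block for λ = 4 has size 3.
Step 3 — with total size 4, 2 blocks, and largest block 3, the block sizes (in nonincreasing order) are [3, 1].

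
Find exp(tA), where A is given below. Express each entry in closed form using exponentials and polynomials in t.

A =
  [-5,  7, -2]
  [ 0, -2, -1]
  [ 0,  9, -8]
e^{tA} =
  [exp(-5*t), 3*t^2*exp(-5*t)/2 + 7*t*exp(-5*t), -t^2*exp(-5*t)/2 - 2*t*exp(-5*t)]
  [0, 3*t*exp(-5*t) + exp(-5*t), -t*exp(-5*t)]
  [0, 9*t*exp(-5*t), -3*t*exp(-5*t) + exp(-5*t)]

Strategy: write A = P · J · P⁻¹ where J is a Jordan canonical form, so e^{tA} = P · e^{tJ} · P⁻¹, and e^{tJ} can be computed block-by-block.

A has Jordan form
J =
  [-5,  1,  0]
  [ 0, -5,  1]
  [ 0,  0, -5]
(up to reordering of blocks).

Per-block formulas:
  For a 3×3 Jordan block J_3(-5): exp(t · J_3(-5)) = e^(-5t)·(I + t·N + (t^2/2)·N^2), where N is the 3×3 nilpotent shift.

After assembling e^{tJ} and conjugating by P, we get:

e^{tA} =
  [exp(-5*t), 3*t^2*exp(-5*t)/2 + 7*t*exp(-5*t), -t^2*exp(-5*t)/2 - 2*t*exp(-5*t)]
  [0, 3*t*exp(-5*t) + exp(-5*t), -t*exp(-5*t)]
  [0, 9*t*exp(-5*t), -3*t*exp(-5*t) + exp(-5*t)]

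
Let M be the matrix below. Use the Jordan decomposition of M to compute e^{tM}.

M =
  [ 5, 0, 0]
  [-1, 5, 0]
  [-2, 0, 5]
e^{tM} =
  [exp(5*t), 0, 0]
  [-t*exp(5*t), exp(5*t), 0]
  [-2*t*exp(5*t), 0, exp(5*t)]

Strategy: write M = P · J · P⁻¹ where J is a Jordan canonical form, so e^{tM} = P · e^{tJ} · P⁻¹, and e^{tJ} can be computed block-by-block.

M has Jordan form
J =
  [5, 1, 0]
  [0, 5, 0]
  [0, 0, 5]
(up to reordering of blocks).

Per-block formulas:
  For a 2×2 Jordan block J_2(5): exp(t · J_2(5)) = e^(5t)·(I + t·N), where N is the 2×2 nilpotent shift.
  For a 1×1 block at λ = 5: exp(t · [5]) = [e^(5t)].

After assembling e^{tJ} and conjugating by P, we get:

e^{tM} =
  [exp(5*t), 0, 0]
  [-t*exp(5*t), exp(5*t), 0]
  [-2*t*exp(5*t), 0, exp(5*t)]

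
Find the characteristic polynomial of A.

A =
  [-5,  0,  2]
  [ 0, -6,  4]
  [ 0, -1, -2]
x^3 + 13*x^2 + 56*x + 80

Expanding det(x·I − A) (e.g. by cofactor expansion or by noting that A is similar to its Jordan form J, which has the same characteristic polynomial as A) gives
  χ_A(x) = x^3 + 13*x^2 + 56*x + 80
which factors as (x + 4)^2*(x + 5). The eigenvalues (with algebraic multiplicities) are λ = -5 with multiplicity 1, λ = -4 with multiplicity 2.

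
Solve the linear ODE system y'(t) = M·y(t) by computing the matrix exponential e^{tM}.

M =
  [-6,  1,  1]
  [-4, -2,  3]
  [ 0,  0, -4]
e^{tM} =
  [-2*t*exp(-4*t) + exp(-4*t), t*exp(-4*t), t^2*exp(-4*t)/2 + t*exp(-4*t)]
  [-4*t*exp(-4*t), 2*t*exp(-4*t) + exp(-4*t), t^2*exp(-4*t) + 3*t*exp(-4*t)]
  [0, 0, exp(-4*t)]

Strategy: write M = P · J · P⁻¹ where J is a Jordan canonical form, so e^{tM} = P · e^{tJ} · P⁻¹, and e^{tJ} can be computed block-by-block.

M has Jordan form
J =
  [-4,  1,  0]
  [ 0, -4,  1]
  [ 0,  0, -4]
(up to reordering of blocks).

Per-block formulas:
  For a 3×3 Jordan block J_3(-4): exp(t · J_3(-4)) = e^(-4t)·(I + t·N + (t^2/2)·N^2), where N is the 3×3 nilpotent shift.

After assembling e^{tJ} and conjugating by P, we get:

e^{tM} =
  [-2*t*exp(-4*t) + exp(-4*t), t*exp(-4*t), t^2*exp(-4*t)/2 + t*exp(-4*t)]
  [-4*t*exp(-4*t), 2*t*exp(-4*t) + exp(-4*t), t^2*exp(-4*t) + 3*t*exp(-4*t)]
  [0, 0, exp(-4*t)]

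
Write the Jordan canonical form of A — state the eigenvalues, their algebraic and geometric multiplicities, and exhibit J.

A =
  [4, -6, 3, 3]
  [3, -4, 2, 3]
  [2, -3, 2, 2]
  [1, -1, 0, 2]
J_3(1) ⊕ J_1(1)

The characteristic polynomial is
  det(x·I − A) = x^4 - 4*x^3 + 6*x^2 - 4*x + 1 = (x - 1)^4

Eigenvalues and multiplicities (the geometric multiplicity of λ is n − rank(A − λI), which equals the number of Jordan blocks for λ):
  λ = 1: algebraic multiplicity = 4, geometric multiplicity = 2

Determining the block sizes for each eigenvalue:
  λ = 1: with am = 4 and gm = 2, the partition is not yet determined (e.g. several partitions of 4 into 2 parts exist). Let N = A − (1)·I. Computing rank(N^1) = 2, rank(N^2) = 1, rank(N^3) = 0; the number of blocks of size ≥ j is rank(N^{j−1}) − rank(N^j), giving [2, 1, 1]. So we have 1 block(s) of size 3, 1 block(s) of size 1 → block sizes [3, 1]

Assembling the blocks gives a Jordan form
J =
  [1, 1, 0, 0]
  [0, 1, 1, 0]
  [0, 0, 1, 0]
  [0, 0, 0, 1]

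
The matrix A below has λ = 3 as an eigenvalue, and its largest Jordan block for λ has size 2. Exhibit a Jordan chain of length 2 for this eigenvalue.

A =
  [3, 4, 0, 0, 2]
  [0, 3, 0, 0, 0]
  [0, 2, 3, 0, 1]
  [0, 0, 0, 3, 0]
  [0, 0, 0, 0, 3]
A Jordan chain for λ = 3 of length 2:
v_1 = (4, 0, 2, 0, 0)ᵀ
v_2 = (0, 1, 0, 0, 0)ᵀ

Let N = A − (3)·I. We want v_2 with N^2 v_2 = 0 but N^1 v_2 ≠ 0; then v_{j-1} := N · v_j for j = 2, …, 2.

Pick v_2 = (0, 1, 0, 0, 0)ᵀ.
Then v_1 = N · v_2 = (4, 0, 2, 0, 0)ᵀ.

Sanity check: (A − (3)·I) v_1 = (0, 0, 0, 0, 0)ᵀ = 0. ✓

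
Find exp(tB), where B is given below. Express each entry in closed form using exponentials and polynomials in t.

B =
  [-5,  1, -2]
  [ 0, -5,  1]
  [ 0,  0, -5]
e^{tB} =
  [exp(-5*t), t*exp(-5*t), t^2*exp(-5*t)/2 - 2*t*exp(-5*t)]
  [0, exp(-5*t), t*exp(-5*t)]
  [0, 0, exp(-5*t)]

Strategy: write B = P · J · P⁻¹ where J is a Jordan canonical form, so e^{tB} = P · e^{tJ} · P⁻¹, and e^{tJ} can be computed block-by-block.

B has Jordan form
J =
  [-5,  1,  0]
  [ 0, -5,  1]
  [ 0,  0, -5]
(up to reordering of blocks).

Per-block formulas:
  For a 3×3 Jordan block J_3(-5): exp(t · J_3(-5)) = e^(-5t)·(I + t·N + (t^2/2)·N^2), where N is the 3×3 nilpotent shift.

After assembling e^{tJ} and conjugating by P, we get:

e^{tB} =
  [exp(-5*t), t*exp(-5*t), t^2*exp(-5*t)/2 - 2*t*exp(-5*t)]
  [0, exp(-5*t), t*exp(-5*t)]
  [0, 0, exp(-5*t)]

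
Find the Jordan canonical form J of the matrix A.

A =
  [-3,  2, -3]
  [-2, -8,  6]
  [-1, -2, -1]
J_2(-4) ⊕ J_1(-4)

The characteristic polynomial is
  det(x·I − A) = x^3 + 12*x^2 + 48*x + 64 = (x + 4)^3

Eigenvalues and multiplicities (the geometric multiplicity of λ is n − rank(A − λI), which equals the number of Jordan blocks for λ):
  λ = -4: algebraic multiplicity = 3, geometric multiplicity = 2

Determining the block sizes for each eigenvalue:
  λ = -4: 2 blocks summing to 3 forces exactly one block of size 2 and the rest size 1 → block sizes [2, 1]

Assembling the blocks gives a Jordan form
J =
  [-4,  1,  0]
  [ 0, -4,  0]
  [ 0,  0, -4]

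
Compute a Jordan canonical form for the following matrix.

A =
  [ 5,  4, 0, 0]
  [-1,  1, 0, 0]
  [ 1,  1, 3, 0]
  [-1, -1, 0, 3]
J_3(3) ⊕ J_1(3)

The characteristic polynomial is
  det(x·I − A) = x^4 - 12*x^3 + 54*x^2 - 108*x + 81 = (x - 3)^4

Eigenvalues and multiplicities (the geometric multiplicity of λ is n − rank(A − λI), which equals the number of Jordan blocks for λ):
  λ = 3: algebraic multiplicity = 4, geometric multiplicity = 2

Determining the block sizes for each eigenvalue:
  λ = 3: with am = 4 and gm = 2, the partition is not yet determined (e.g. several partitions of 4 into 2 parts exist). Let N = A − (3)·I. Computing rank(N^1) = 2, rank(N^2) = 1, rank(N^3) = 0; the number of blocks of size ≥ j is rank(N^{j−1}) − rank(N^j), giving [2, 1, 1]. So we have 1 block(s) of size 3, 1 block(s) of size 1 → block sizes [3, 1]

Assembling the blocks gives a Jordan form
J =
  [3, 1, 0, 0]
  [0, 3, 1, 0]
  [0, 0, 3, 0]
  [0, 0, 0, 3]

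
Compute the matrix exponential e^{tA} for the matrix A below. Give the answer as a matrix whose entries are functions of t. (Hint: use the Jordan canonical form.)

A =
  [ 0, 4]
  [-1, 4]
e^{tA} =
  [-2*t*exp(2*t) + exp(2*t), 4*t*exp(2*t)]
  [-t*exp(2*t), 2*t*exp(2*t) + exp(2*t)]

Strategy: write A = P · J · P⁻¹ where J is a Jordan canonical form, so e^{tA} = P · e^{tJ} · P⁻¹, and e^{tJ} can be computed block-by-block.

A has Jordan form
J =
  [2, 1]
  [0, 2]
(up to reordering of blocks).

Per-block formulas:
  For a 2×2 Jordan block J_2(2): exp(t · J_2(2)) = e^(2t)·(I + t·N), where N is the 2×2 nilpotent shift.

After assembling e^{tJ} and conjugating by P, we get:

e^{tA} =
  [-2*t*exp(2*t) + exp(2*t), 4*t*exp(2*t)]
  [-t*exp(2*t), 2*t*exp(2*t) + exp(2*t)]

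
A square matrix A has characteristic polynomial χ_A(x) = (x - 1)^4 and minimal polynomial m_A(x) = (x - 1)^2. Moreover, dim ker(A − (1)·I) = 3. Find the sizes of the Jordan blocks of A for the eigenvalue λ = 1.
Block sizes for λ = 1: [2, 1, 1]

Step 1 — from the characteristic polynomial, algebraic multiplicity of λ = 1 is 4. From dim ker(A − (1)·I) = 3, there are exactly 3 Jordan blocks for λ = 1.
Step 2 — from the minimal polynomial, the factor (x − 1)^2 tells us the largest block for λ = 1 has size 2.
Step 3 — with total size 4, 3 blocks, and largest block 2, the block sizes (in nonincreasing order) are [2, 1, 1].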